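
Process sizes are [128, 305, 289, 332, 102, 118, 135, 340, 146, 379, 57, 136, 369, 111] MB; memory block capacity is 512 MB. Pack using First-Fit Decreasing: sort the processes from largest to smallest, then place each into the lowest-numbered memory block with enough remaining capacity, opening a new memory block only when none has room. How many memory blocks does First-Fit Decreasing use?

6

Sorted descending: 379, 369, 340, 332, 305, 289, 146, 136, 135, 128, 118, 111, 102, 57.
379 MB → memory block 1 (remaining 133 MB)
369 MB → memory block 2 (remaining 143 MB)
340 MB → memory block 3 (remaining 172 MB)
332 MB → memory block 4 (remaining 180 MB)
305 MB → memory block 5 (remaining 207 MB)
289 MB → memory block 6 (remaining 223 MB)
146 MB → memory block 3 (remaining 26 MB)
136 MB → memory block 2 (remaining 7 MB)
135 MB → memory block 4 (remaining 45 MB)
128 MB → memory block 1 (remaining 5 MB)
118 MB → memory block 5 (remaining 89 MB)
111 MB → memory block 6 (remaining 112 MB)
102 MB → memory block 6 (remaining 10 MB)
57 MB → memory block 5 (remaining 32 MB)
Final memory blocks: [379,128] [369,136] [340,146] [332,135] [305,118,57] [289,111,102].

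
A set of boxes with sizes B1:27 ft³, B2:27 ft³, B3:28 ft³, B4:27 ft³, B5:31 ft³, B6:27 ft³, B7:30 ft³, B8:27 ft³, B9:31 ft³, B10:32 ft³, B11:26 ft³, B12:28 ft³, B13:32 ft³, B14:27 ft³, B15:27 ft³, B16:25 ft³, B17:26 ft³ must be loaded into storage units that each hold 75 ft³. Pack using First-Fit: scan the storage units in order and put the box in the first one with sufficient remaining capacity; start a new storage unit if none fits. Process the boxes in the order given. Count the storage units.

9 storage units

storage unit 1: place B1 (27 ft³), 48 ft³ left
storage unit 1: place B2 (27 ft³), 21 ft³ left
storage unit 2: place B3 (28 ft³), 47 ft³ left
storage unit 2: place B4 (27 ft³), 20 ft³ left
storage unit 3: place B5 (31 ft³), 44 ft³ left
storage unit 3: place B6 (27 ft³), 17 ft³ left
storage unit 4: place B7 (30 ft³), 45 ft³ left
storage unit 4: place B8 (27 ft³), 18 ft³ left
storage unit 5: place B9 (31 ft³), 44 ft³ left
storage unit 5: place B10 (32 ft³), 12 ft³ left
storage unit 6: place B11 (26 ft³), 49 ft³ left
storage unit 6: place B12 (28 ft³), 21 ft³ left
storage unit 7: place B13 (32 ft³), 43 ft³ left
storage unit 7: place B14 (27 ft³), 16 ft³ left
storage unit 8: place B15 (27 ft³), 48 ft³ left
storage unit 8: place B16 (25 ft³), 23 ft³ left
storage unit 9: place B17 (26 ft³), 49 ft³ left
Final storage units: [27,27] [28,27] [31,27] [30,27] [31,32] [26,28] [32,27] [27,25] [26].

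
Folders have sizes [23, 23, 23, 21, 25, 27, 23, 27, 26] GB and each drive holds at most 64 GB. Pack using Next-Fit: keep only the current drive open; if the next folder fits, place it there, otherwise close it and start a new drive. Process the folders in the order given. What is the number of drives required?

5

23 GB → drive 1 (remaining 41 GB)
23 GB → drive 1 (remaining 18 GB)
23 GB → drive 2 (remaining 41 GB)
21 GB → drive 2 (remaining 20 GB)
25 GB → drive 3 (remaining 39 GB)
27 GB → drive 3 (remaining 12 GB)
23 GB → drive 4 (remaining 41 GB)
27 GB → drive 4 (remaining 14 GB)
26 GB → drive 5 (remaining 38 GB)
Final drives: [23,23] [23,21] [25,27] [23,27] [26].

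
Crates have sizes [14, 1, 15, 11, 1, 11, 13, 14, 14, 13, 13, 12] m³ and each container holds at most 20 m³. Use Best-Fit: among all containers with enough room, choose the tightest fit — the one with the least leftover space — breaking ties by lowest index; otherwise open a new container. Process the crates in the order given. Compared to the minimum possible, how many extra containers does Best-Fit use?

Best-Fit: [14,1,1] [15] [11] [11] [13] [14] [14] [13] [13] [12] → 10 containers.
10 crates exceed 10 m³ (half the capacity), and no two of those can share a container, so at least 10 containers are needed.
So 10 is already optimal.

0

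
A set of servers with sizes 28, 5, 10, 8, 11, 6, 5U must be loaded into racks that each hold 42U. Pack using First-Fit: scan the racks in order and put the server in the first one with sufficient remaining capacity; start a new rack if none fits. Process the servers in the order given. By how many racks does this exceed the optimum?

0

First-Fit: [28,5,8] [10,11,6,5] → 2 racks.
Total size 73U; any packing needs at least ⌈73/42⌉ = 2 racks.
So 2 is already optimal.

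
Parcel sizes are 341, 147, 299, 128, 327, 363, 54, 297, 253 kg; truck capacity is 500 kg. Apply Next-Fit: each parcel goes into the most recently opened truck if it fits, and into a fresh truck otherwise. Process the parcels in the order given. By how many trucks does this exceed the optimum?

Next-Fit: [341,147] [299,128] [327] [363,54] [297] [253] → 6 trucks.
6 parcels exceed 250 kg (half the capacity), and no two of those can share a truck, so at least 6 trucks are needed.
So 6 is already optimal.

0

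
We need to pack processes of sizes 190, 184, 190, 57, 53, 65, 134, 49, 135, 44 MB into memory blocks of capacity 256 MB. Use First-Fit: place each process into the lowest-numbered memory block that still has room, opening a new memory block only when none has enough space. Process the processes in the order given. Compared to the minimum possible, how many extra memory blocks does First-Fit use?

First-Fit: [190,57] [184,53] [190,65] [134,49,44] [135] → 5 memory blocks.
Total size 1101 MB; any packing needs at least ⌈1101/256⌉ = 5 memory blocks.
So 5 is already optimal.

0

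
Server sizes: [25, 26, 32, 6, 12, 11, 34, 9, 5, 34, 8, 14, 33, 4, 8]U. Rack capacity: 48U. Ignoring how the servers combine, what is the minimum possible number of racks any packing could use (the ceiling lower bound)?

Total size = 25 + 26 + 32 + 6 + 12 + 11 + 34 + 9 + 5 + 34 + 8 + 14 + 33 + 4 + 8 = 261U.
⌈261 / 48⌉ = 6.

6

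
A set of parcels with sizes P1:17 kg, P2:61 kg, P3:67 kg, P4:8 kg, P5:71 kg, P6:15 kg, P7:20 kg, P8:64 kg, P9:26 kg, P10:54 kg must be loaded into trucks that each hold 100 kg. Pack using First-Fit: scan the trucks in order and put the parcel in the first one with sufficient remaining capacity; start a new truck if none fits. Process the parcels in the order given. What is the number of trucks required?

Put P1 (17 kg) in truck 1; 83 kg remain.
Put P2 (61 kg) in truck 1; 22 kg remain.
Put P3 (67 kg) in truck 2; 33 kg remain.
Put P4 (8 kg) in truck 1; 14 kg remain.
Put P5 (71 kg) in truck 3; 29 kg remain.
Put P6 (15 kg) in truck 2; 18 kg remain.
Put P7 (20 kg) in truck 3; 9 kg remain.
Put P8 (64 kg) in truck 4; 36 kg remain.
Put P9 (26 kg) in truck 4; 10 kg remain.
Put P10 (54 kg) in truck 5; 46 kg remain.

5 trucks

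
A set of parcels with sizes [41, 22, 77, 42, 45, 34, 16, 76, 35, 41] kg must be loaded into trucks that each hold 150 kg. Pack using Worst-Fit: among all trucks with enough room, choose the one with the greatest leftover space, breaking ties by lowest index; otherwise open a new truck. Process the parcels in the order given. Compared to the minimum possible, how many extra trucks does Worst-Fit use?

Worst-Fit: [41,22,77] [42,45,34,16] [76,35] [41] → 4 trucks.
Total size 429 kg; any packing needs at least ⌈429/150⌉ = 3 trucks.
An optimal packing achieves that bound: [77,45,22] [76,35,34] [42,41,41,16] → 3 trucks.
Excess: 4 − 3 = 1.

1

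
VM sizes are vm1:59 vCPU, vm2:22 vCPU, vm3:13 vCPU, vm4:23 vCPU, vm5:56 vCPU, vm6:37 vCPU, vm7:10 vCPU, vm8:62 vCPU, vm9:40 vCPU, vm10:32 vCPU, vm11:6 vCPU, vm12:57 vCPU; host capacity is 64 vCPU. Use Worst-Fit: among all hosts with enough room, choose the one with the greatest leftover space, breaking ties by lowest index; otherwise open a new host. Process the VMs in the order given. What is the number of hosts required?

8

host 1: place vm1 (59 vCPU), 5 vCPU left
host 2: place vm2 (22 vCPU), 42 vCPU left
host 2: place vm3 (13 vCPU), 29 vCPU left
host 2: place vm4 (23 vCPU), 6 vCPU left
host 3: place vm5 (56 vCPU), 8 vCPU left
host 4: place vm6 (37 vCPU), 27 vCPU left
host 4: place vm7 (10 vCPU), 17 vCPU left
host 5: place vm8 (62 vCPU), 2 vCPU left
host 6: place vm9 (40 vCPU), 24 vCPU left
host 7: place vm10 (32 vCPU), 32 vCPU left
host 7: place vm11 (6 vCPU), 26 vCPU left
host 8: place vm12 (57 vCPU), 7 vCPU left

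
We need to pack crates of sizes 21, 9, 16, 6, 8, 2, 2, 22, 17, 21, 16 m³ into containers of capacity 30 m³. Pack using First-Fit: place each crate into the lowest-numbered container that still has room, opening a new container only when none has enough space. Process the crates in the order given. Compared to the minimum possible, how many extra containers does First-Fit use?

0

First-Fit: [21,9] [16,6,8] [2,2,22] [17] [21] [16] → 6 containers.
6 crates exceed 15 m³ (half the capacity), and no two of those can share a container, so at least 6 containers are needed.
So 6 is already optimal.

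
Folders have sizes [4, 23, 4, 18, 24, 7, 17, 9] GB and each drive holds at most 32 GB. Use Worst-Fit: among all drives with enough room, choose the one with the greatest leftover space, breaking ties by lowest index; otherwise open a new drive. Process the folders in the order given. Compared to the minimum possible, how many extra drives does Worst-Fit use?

Worst-Fit: [4,23,4] [18,7] [24] [17,9] → 4 drives.
Total size 106 GB; any packing needs at least ⌈106/32⌉ = 4 drives.
So 4 is already optimal.

0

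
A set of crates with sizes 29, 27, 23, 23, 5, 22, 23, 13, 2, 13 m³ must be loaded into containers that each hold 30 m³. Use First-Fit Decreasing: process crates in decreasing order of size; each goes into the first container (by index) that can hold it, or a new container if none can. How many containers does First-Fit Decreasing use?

7

Sorted descending: 29, 27, 23, 23, 23, 22, 13, 13, 5, 2.
29 m³ → container 1 (remaining 1 m³)
27 m³ → container 2 (remaining 3 m³)
23 m³ → container 3 (remaining 7 m³)
23 m³ → container 4 (remaining 7 m³)
23 m³ → container 5 (remaining 7 m³)
22 m³ → container 6 (remaining 8 m³)
13 m³ → container 7 (remaining 17 m³)
13 m³ → container 7 (remaining 4 m³)
5 m³ → container 3 (remaining 2 m³)
2 m³ → container 2 (remaining 1 m³)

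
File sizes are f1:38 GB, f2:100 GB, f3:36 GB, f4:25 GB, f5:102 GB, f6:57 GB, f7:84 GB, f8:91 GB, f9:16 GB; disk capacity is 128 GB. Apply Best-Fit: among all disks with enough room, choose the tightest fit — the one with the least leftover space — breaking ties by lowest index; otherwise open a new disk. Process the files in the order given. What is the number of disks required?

f1 (38 GB) → disk 1 (remaining 90 GB)
f2 (100 GB) → disk 2 (remaining 28 GB)
f3 (36 GB) → disk 1 (remaining 54 GB)
f4 (25 GB) → disk 2 (remaining 3 GB)
f5 (102 GB) → disk 3 (remaining 26 GB)
f6 (57 GB) → disk 4 (remaining 71 GB)
f7 (84 GB) → disk 5 (remaining 44 GB)
f8 (91 GB) → disk 6 (remaining 37 GB)
f9 (16 GB) → disk 3 (remaining 10 GB)
Final disks: [38,36] [100,25] [102,16] [57] [84] [91].

6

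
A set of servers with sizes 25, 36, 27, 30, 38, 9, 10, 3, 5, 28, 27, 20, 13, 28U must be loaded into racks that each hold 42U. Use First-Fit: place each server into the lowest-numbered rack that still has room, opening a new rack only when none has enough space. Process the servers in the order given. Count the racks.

9 racks

rack 1: place 25U, 17U left
rack 2: place 36U, 6U left
rack 3: place 27U, 15U left
rack 4: place 30U, 12U left
rack 5: place 38U, 4U left
rack 1: place 9U, 8U left
rack 3: place 10U, 5U left
rack 1: place 3U, 5U left
rack 1: place 5U, 0U left
rack 6: place 28U, 14U left
rack 7: place 27U, 15U left
rack 8: place 20U, 22U left
rack 6: place 13U, 1U left
rack 9: place 28U, 14U left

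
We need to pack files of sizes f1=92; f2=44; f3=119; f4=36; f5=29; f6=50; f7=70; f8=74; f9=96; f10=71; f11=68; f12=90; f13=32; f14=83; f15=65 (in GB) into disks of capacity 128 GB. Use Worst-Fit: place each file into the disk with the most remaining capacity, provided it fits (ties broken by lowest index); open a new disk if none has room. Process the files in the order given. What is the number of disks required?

11 disks

disk 1: place f1 (92 GB), 36 GB left
disk 2: place f2 (44 GB), 84 GB left
disk 3: place f3 (119 GB), 9 GB left
disk 2: place f4 (36 GB), 48 GB left
disk 2: place f5 (29 GB), 19 GB left
disk 4: place f6 (50 GB), 78 GB left
disk 4: place f7 (70 GB), 8 GB left
disk 5: place f8 (74 GB), 54 GB left
disk 6: place f9 (96 GB), 32 GB left
disk 7: place f10 (71 GB), 57 GB left
disk 8: place f11 (68 GB), 60 GB left
disk 9: place f12 (90 GB), 38 GB left
disk 8: place f13 (32 GB), 28 GB left
disk 10: place f14 (83 GB), 45 GB left
disk 11: place f15 (65 GB), 63 GB left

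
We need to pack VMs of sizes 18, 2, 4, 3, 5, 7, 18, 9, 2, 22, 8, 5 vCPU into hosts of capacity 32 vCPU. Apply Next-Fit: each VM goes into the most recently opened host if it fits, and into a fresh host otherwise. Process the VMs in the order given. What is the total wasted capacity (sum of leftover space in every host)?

18 vCPU → host 1 (remaining 14 vCPU)
2 vCPU → host 1 (remaining 12 vCPU)
4 vCPU → host 1 (remaining 8 vCPU)
3 vCPU → host 1 (remaining 5 vCPU)
5 vCPU → host 1 (remaining 0 vCPU)
7 vCPU → host 2 (remaining 25 vCPU)
18 vCPU → host 2 (remaining 7 vCPU)
9 vCPU → host 3 (remaining 23 vCPU)
2 vCPU → host 3 (remaining 21 vCPU)
22 vCPU → host 4 (remaining 10 vCPU)
8 vCPU → host 4 (remaining 2 vCPU)
5 vCPU → host 5 (remaining 27 vCPU)
5 hosts × 32 vCPU = 160 vCPU; used 103 vCPU; unused 57 vCPU.

57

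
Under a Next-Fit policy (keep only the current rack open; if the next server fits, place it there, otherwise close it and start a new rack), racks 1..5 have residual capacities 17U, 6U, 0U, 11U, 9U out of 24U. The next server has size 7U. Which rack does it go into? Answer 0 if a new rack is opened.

Next-Fit only looks at rack 5, which has 9U free.
7U fits there.

5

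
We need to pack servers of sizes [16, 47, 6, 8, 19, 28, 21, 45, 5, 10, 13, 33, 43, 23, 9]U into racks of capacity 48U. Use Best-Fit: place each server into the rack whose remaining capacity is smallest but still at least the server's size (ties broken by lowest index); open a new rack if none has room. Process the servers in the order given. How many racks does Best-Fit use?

16U → rack 1 (remaining 32U)
47U → rack 2 (remaining 1U)
6U → rack 1 (remaining 26U)
8U → rack 1 (remaining 18U)
19U → rack 3 (remaining 29U)
28U → rack 3 (remaining 1U)
21U → rack 4 (remaining 27U)
45U → rack 5 (remaining 3U)
5U → rack 1 (remaining 13U)
10U → rack 1 (remaining 3U)
13U → rack 4 (remaining 14U)
33U → rack 6 (remaining 15U)
43U → rack 7 (remaining 5U)
23U → rack 8 (remaining 25U)
9U → rack 4 (remaining 5U)
Final racks: [16,6,8,5,10] [47] [19,28] [21,13,9] [45] [33] [43] [23].

8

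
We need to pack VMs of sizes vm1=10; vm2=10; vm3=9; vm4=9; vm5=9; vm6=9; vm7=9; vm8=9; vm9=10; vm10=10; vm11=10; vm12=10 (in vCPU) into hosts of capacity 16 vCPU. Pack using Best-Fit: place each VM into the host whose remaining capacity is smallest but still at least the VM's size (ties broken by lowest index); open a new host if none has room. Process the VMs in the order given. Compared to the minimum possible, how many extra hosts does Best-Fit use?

0

Best-Fit: [10] [10] [9] [9] [9] [9] [9] [9] [10] [10] [10] [10] → 12 hosts.
12 VMs exceed 8 vCPU (half the capacity), and no two of those can share a host, so at least 12 hosts are needed.
So 12 is already optimal.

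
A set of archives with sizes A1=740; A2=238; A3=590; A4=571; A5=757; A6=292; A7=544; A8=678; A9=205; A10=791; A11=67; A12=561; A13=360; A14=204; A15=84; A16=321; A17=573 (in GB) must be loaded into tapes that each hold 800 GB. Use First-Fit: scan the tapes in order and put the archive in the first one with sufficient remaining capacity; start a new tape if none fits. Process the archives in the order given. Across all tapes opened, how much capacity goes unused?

1224

tape 1: place A1 (740 GB), 60 GB left
tape 2: place A2 (238 GB), 562 GB left
tape 3: place A3 (590 GB), 210 GB left
tape 4: place A4 (571 GB), 229 GB left
tape 5: place A5 (757 GB), 43 GB left
tape 2: place A6 (292 GB), 270 GB left
tape 6: place A7 (544 GB), 256 GB left
tape 7: place A8 (678 GB), 122 GB left
tape 2: place A9 (205 GB), 65 GB left
tape 8: place A10 (791 GB), 9 GB left
tape 3: place A11 (67 GB), 143 GB left
tape 9: place A12 (561 GB), 239 GB left
tape 10: place A13 (360 GB), 440 GB left
tape 4: place A14 (204 GB), 25 GB left
tape 3: place A15 (84 GB), 59 GB left
tape 10: place A16 (321 GB), 119 GB left
tape 11: place A17 (573 GB), 227 GB left
11 tapes × 800 GB = 8800 GB; used 7576 GB; unused 1224 GB.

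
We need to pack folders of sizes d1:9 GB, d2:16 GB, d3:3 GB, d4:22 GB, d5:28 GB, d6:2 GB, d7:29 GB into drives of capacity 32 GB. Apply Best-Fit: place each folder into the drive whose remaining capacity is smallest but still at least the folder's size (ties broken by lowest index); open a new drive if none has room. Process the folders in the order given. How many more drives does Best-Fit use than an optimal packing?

Best-Fit: [9,16,3,2] [22] [28] [29] → 4 drives.
Total size 109 GB; any packing needs at least ⌈109/32⌉ = 4 drives.
So 4 is already optimal.

0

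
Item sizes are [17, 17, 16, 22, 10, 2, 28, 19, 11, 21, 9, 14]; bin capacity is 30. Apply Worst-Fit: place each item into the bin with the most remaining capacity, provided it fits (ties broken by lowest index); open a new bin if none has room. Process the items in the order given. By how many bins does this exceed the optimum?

Worst-Fit: [17,2,9] [17,11] [16,10] [22] [28] [19] [21] [14] → 8 bins.
Total size 186; any packing needs at least ⌈186/30⌉ = 7 bins.
An optimal packing achieves that bound: [28,2] [22] [21,9] [19,11] [17,10] [17] [16,14] → 7 bins.
Excess: 8 − 7 = 1.

1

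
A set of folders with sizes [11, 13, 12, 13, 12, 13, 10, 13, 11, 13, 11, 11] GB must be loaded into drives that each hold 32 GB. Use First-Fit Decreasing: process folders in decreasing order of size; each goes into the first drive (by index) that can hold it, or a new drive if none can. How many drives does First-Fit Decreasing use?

6

Sorted descending: 13, 13, 13, 13, 13, 12, 12, 11, 11, 11, 11, 10.
Put 13 GB in drive 1; 19 GB remain.
Put 13 GB in drive 1; 6 GB remain.
Put 13 GB in drive 2; 19 GB remain.
Put 13 GB in drive 2; 6 GB remain.
Put 13 GB in drive 3; 19 GB remain.
Put 12 GB in drive 3; 7 GB remain.
Put 12 GB in drive 4; 20 GB remain.
Put 11 GB in drive 4; 9 GB remain.
Put 11 GB in drive 5; 21 GB remain.
Put 11 GB in drive 5; 10 GB remain.
Put 11 GB in drive 6; 21 GB remain.
Put 10 GB in drive 5; 0 GB remain.
Final drives: [13,13] [13,13] [13,12] [12,11] [11,11,10] [11].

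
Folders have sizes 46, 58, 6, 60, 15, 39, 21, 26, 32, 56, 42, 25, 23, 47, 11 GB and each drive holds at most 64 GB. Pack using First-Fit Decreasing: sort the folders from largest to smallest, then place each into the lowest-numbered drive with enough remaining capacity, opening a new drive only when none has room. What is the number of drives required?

Sorted descending: 60, 58, 56, 47, 46, 42, 39, 32, 26, 25, 23, 21, 15, 11, 6.
drive 1: place 60 GB, 4 GB left
drive 2: place 58 GB, 6 GB left
drive 3: place 56 GB, 8 GB left
drive 4: place 47 GB, 17 GB left
drive 5: place 46 GB, 18 GB left
drive 6: place 42 GB, 22 GB left
drive 7: place 39 GB, 25 GB left
drive 8: place 32 GB, 32 GB left
drive 8: place 26 GB, 6 GB left
drive 7: place 25 GB, 0 GB left
drive 9: place 23 GB, 41 GB left
drive 6: place 21 GB, 1 GB left
drive 4: place 15 GB, 2 GB left
drive 5: place 11 GB, 7 GB left
drive 2: place 6 GB, 0 GB left
Final drives: [60] [58,6] [56] [47,15] [46,11] [42,21] [39,25] [32,26] [23].

9 drives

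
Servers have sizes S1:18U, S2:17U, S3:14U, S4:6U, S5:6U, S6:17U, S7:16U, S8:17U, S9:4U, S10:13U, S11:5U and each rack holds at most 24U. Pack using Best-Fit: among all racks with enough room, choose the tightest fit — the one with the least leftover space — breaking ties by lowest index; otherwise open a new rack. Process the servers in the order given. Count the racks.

7 racks

rack 1: place S1 (18U), 6U left
rack 2: place S2 (17U), 7U left
rack 3: place S3 (14U), 10U left
rack 1: place S4 (6U), 0U left
rack 2: place S5 (6U), 1U left
rack 4: place S6 (17U), 7U left
rack 5: place S7 (16U), 8U left
rack 6: place S8 (17U), 7U left
rack 4: place S9 (4U), 3U left
rack 7: place S10 (13U), 11U left
rack 6: place S11 (5U), 2U left
Final racks: [18,6] [17,6] [14] [17,4] [16] [17,5] [13].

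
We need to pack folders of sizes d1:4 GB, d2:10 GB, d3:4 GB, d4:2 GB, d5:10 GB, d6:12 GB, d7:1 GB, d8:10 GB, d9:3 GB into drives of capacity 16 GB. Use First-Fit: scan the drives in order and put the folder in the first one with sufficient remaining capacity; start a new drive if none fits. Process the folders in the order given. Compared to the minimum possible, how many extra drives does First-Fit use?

First-Fit: [4,10,2] [4,10,1] [12,3] [10] → 4 drives.
Total size 56 GB; any packing needs at least ⌈56/16⌉ = 4 drives.
So 4 is already optimal.

0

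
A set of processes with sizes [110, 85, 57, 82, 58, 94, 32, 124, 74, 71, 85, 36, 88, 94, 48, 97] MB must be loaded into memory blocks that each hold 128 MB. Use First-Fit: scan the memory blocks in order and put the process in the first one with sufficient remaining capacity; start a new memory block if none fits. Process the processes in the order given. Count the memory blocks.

110 MB → memory block 1 (remaining 18 MB)
85 MB → memory block 2 (remaining 43 MB)
57 MB → memory block 3 (remaining 71 MB)
82 MB → memory block 4 (remaining 46 MB)
58 MB → memory block 3 (remaining 13 MB)
94 MB → memory block 5 (remaining 34 MB)
32 MB → memory block 2 (remaining 11 MB)
124 MB → memory block 6 (remaining 4 MB)
74 MB → memory block 7 (remaining 54 MB)
71 MB → memory block 8 (remaining 57 MB)
85 MB → memory block 9 (remaining 43 MB)
36 MB → memory block 4 (remaining 10 MB)
88 MB → memory block 10 (remaining 40 MB)
94 MB → memory block 11 (remaining 34 MB)
48 MB → memory block 7 (remaining 6 MB)
97 MB → memory block 12 (remaining 31 MB)
Final memory blocks: [110] [85,32] [57,58] [82,36] [94] [124] [74,48] [71] [85] [88] [94] [97].

12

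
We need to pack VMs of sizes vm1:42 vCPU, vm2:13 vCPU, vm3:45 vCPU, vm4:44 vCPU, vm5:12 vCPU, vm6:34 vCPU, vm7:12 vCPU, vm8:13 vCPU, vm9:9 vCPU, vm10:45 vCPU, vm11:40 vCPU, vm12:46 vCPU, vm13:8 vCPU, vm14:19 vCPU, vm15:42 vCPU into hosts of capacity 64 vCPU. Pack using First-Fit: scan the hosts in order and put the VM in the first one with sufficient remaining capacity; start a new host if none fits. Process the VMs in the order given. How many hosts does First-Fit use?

8 hosts

vm1 (42 vCPU) → host 1 (remaining 22 vCPU)
vm2 (13 vCPU) → host 1 (remaining 9 vCPU)
vm3 (45 vCPU) → host 2 (remaining 19 vCPU)
vm4 (44 vCPU) → host 3 (remaining 20 vCPU)
vm5 (12 vCPU) → host 2 (remaining 7 vCPU)
vm6 (34 vCPU) → host 4 (remaining 30 vCPU)
vm7 (12 vCPU) → host 3 (remaining 8 vCPU)
vm8 (13 vCPU) → host 4 (remaining 17 vCPU)
vm9 (9 vCPU) → host 1 (remaining 0 vCPU)
vm10 (45 vCPU) → host 5 (remaining 19 vCPU)
vm11 (40 vCPU) → host 6 (remaining 24 vCPU)
vm12 (46 vCPU) → host 7 (remaining 18 vCPU)
vm13 (8 vCPU) → host 3 (remaining 0 vCPU)
vm14 (19 vCPU) → host 5 (remaining 0 vCPU)
vm15 (42 vCPU) → host 8 (remaining 22 vCPU)
Final hosts: [42,13,9] [45,12] [44,12,8] [34,13] [45,19] [40] [46] [42].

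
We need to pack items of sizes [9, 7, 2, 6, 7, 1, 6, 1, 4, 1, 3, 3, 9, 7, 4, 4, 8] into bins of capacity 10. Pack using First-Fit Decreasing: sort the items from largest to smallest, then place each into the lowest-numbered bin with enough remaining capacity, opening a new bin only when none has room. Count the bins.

9

Sorted descending: 9, 9, 8, 7, 7, 7, 6, 6, 4, 4, 4, 3, 3, 2, 1, 1, 1.
Put 9 in bin 1; 1 remain.
Put 9 in bin 2; 1 remain.
Put 8 in bin 3; 2 remain.
Put 7 in bin 4; 3 remain.
Put 7 in bin 5; 3 remain.
Put 7 in bin 6; 3 remain.
Put 6 in bin 7; 4 remain.
Put 6 in bin 8; 4 remain.
Put 4 in bin 7; 0 remain.
Put 4 in bin 8; 0 remain.
Put 4 in bin 9; 6 remain.
Put 3 in bin 4; 0 remain.
Put 3 in bin 5; 0 remain.
Put 2 in bin 3; 0 remain.
Put 1 in bin 1; 0 remain.
Put 1 in bin 2; 0 remain.
Put 1 in bin 6; 2 remain.
Final bins: [9,1] [9,1] [8,2] [7,3] [7,3] [7,1] [6,4] [6,4] [4].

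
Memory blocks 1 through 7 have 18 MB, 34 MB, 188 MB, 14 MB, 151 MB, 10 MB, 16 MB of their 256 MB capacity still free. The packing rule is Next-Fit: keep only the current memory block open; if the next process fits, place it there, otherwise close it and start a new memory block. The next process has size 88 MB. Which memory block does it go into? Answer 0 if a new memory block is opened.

0

Next-Fit only looks at memory block 7, which has 16 MB free.
88 MB does not fit, so a new memory block is opened.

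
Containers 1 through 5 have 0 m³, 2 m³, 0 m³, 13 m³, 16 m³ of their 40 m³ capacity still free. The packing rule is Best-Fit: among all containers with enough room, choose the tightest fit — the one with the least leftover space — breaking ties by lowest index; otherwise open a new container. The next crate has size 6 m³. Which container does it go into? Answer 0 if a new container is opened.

4

Containers with room: container 4 (13 m³), container 5 (16 m³).
Tightest fit is container 4 with 13 m³ free.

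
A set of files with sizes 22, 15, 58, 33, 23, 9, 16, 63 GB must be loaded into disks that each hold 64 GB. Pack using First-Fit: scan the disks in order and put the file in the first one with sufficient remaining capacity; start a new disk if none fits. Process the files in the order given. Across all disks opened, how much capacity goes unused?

17

Put 22 GB in disk 1; 42 GB remain.
Put 15 GB in disk 1; 27 GB remain.
Put 58 GB in disk 2; 6 GB remain.
Put 33 GB in disk 3; 31 GB remain.
Put 23 GB in disk 1; 4 GB remain.
Put 9 GB in disk 3; 22 GB remain.
Put 16 GB in disk 3; 6 GB remain.
Put 63 GB in disk 4; 1 GB remain.
4 disks × 64 GB = 256 GB; used 239 GB; unused 17 GB.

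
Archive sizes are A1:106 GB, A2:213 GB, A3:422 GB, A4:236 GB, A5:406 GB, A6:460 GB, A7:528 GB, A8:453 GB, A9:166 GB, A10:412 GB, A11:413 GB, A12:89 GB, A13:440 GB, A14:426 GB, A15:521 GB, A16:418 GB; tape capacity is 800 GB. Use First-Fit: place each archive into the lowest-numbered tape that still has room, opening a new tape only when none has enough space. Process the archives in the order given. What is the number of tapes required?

11 tapes

Put A1 (106 GB) in tape 1; 694 GB remain.
Put A2 (213 GB) in tape 1; 481 GB remain.
Put A3 (422 GB) in tape 1; 59 GB remain.
Put A4 (236 GB) in tape 2; 564 GB remain.
Put A5 (406 GB) in tape 2; 158 GB remain.
Put A6 (460 GB) in tape 3; 340 GB remain.
Put A7 (528 GB) in tape 4; 272 GB remain.
Put A8 (453 GB) in tape 5; 347 GB remain.
Put A9 (166 GB) in tape 3; 174 GB remain.
Put A10 (412 GB) in tape 6; 388 GB remain.
Put A11 (413 GB) in tape 7; 387 GB remain.
Put A12 (89 GB) in tape 2; 69 GB remain.
Put A13 (440 GB) in tape 8; 360 GB remain.
Put A14 (426 GB) in tape 9; 374 GB remain.
Put A15 (521 GB) in tape 10; 279 GB remain.
Put A16 (418 GB) in tape 11; 382 GB remain.
Final tapes: [106,213,422] [236,406,89] [460,166] [528] [453] [412] [413] [440] [426] [521] [418].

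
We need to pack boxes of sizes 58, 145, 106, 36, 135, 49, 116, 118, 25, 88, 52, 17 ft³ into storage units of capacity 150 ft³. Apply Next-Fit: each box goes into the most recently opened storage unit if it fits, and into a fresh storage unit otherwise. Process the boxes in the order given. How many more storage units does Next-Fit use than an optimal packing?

2

Next-Fit: [58] [145] [106,36] [135] [49] [116] [118,25] [88,52] [17] → 9 storage units.
Total size 945 ft³; any packing needs at least ⌈945/150⌉ = 7 storage units.
An optimal packing achieves that bound: [145] [135] [118,25] [116,17] [106,36] [88,58] [52,49] → 7 storage units.
Excess: 9 − 7 = 2.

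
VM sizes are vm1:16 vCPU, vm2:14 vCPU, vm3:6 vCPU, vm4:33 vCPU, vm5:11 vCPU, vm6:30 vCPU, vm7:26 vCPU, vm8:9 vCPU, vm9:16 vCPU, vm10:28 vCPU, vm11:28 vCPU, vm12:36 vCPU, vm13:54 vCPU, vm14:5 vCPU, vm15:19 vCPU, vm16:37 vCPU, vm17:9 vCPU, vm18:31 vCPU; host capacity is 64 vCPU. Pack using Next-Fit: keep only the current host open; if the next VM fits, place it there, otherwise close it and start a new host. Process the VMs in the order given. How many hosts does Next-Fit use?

vm1 (16 vCPU) → host 1 (remaining 48 vCPU)
vm2 (14 vCPU) → host 1 (remaining 34 vCPU)
vm3 (6 vCPU) → host 1 (remaining 28 vCPU)
vm4 (33 vCPU) → host 2 (remaining 31 vCPU)
vm5 (11 vCPU) → host 2 (remaining 20 vCPU)
vm6 (30 vCPU) → host 3 (remaining 34 vCPU)
vm7 (26 vCPU) → host 3 (remaining 8 vCPU)
vm8 (9 vCPU) → host 4 (remaining 55 vCPU)
vm9 (16 vCPU) → host 4 (remaining 39 vCPU)
vm10 (28 vCPU) → host 4 (remaining 11 vCPU)
vm11 (28 vCPU) → host 5 (remaining 36 vCPU)
vm12 (36 vCPU) → host 5 (remaining 0 vCPU)
vm13 (54 vCPU) → host 6 (remaining 10 vCPU)
vm14 (5 vCPU) → host 6 (remaining 5 vCPU)
vm15 (19 vCPU) → host 7 (remaining 45 vCPU)
vm16 (37 vCPU) → host 7 (remaining 8 vCPU)
vm17 (9 vCPU) → host 8 (remaining 55 vCPU)
vm18 (31 vCPU) → host 8 (remaining 24 vCPU)
Final hosts: [16,14,6] [33,11] [30,26] [9,16,28] [28,36] [54,5] [19,37] [9,31].

8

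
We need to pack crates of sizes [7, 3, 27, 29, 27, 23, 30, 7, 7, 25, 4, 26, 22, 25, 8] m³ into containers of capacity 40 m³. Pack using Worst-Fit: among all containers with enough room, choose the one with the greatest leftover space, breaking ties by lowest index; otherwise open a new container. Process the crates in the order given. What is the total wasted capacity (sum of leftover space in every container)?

90

container 1: place 7 m³, 33 m³ left
container 1: place 3 m³, 30 m³ left
container 1: place 27 m³, 3 m³ left
container 2: place 29 m³, 11 m³ left
container 3: place 27 m³, 13 m³ left
container 4: place 23 m³, 17 m³ left
container 5: place 30 m³, 10 m³ left
container 4: place 7 m³, 10 m³ left
container 3: place 7 m³, 6 m³ left
container 6: place 25 m³, 15 m³ left
container 6: place 4 m³, 11 m³ left
container 7: place 26 m³, 14 m³ left
container 8: place 22 m³, 18 m³ left
container 9: place 25 m³, 15 m³ left
container 8: place 8 m³, 10 m³ left
9 containers × 40 m³ = 360 m³; used 270 m³; unused 90 m³.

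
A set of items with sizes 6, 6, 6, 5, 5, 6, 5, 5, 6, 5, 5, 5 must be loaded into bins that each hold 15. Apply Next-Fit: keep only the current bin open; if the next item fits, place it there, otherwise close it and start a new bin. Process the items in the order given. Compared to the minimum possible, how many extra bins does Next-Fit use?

1

Next-Fit: [6,6] [6,5] [5,6] [5,5] [6,5] [5,5] → 6 bins.
Total size 65; any packing needs at least ⌈65/15⌉ = 5 bins.
An optimal packing achieves that bound: [6,6] [6,6] [6,5] [5,5,5] [5,5,5] → 5 bins.
Excess: 6 − 5 = 1.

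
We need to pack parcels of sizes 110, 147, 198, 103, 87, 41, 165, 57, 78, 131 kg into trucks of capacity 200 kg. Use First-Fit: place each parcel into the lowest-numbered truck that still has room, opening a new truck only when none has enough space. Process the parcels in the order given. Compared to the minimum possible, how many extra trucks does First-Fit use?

1

First-Fit: [110,87] [147,41] [198] [103,57] [165] [78] [131] → 7 trucks.
Total size 1117 kg; any packing needs at least ⌈1117/200⌉ = 6 trucks.
An optimal packing achieves that bound: [198] [165] [147,41] [131,57] [110,87] [103,78] → 6 trucks.
Excess: 7 − 6 = 1.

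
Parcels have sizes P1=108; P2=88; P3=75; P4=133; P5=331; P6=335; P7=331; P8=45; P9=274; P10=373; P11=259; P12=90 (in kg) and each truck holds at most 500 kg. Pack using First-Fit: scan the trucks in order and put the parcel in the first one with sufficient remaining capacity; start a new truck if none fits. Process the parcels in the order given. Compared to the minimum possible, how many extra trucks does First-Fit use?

First-Fit: [108,88,75,133,45] [331,90] [335] [331] [274] [373] [259] → 7 trucks.
6 parcels exceed 250 kg (half the capacity), and no two of those can share a truck, so at least 6 trucks are needed.
An optimal packing achieves that bound: [373,108] [335,133] [331,90,75] [331,88,45] [274] [259] → 6 trucks.
Excess: 7 − 6 = 1.

1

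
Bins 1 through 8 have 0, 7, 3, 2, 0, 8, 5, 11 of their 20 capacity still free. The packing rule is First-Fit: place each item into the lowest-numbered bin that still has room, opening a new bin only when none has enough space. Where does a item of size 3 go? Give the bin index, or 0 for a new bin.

2

Bins with room: bin 2 (7), bin 3 (3), bin 6 (8), bin 7 (5), bin 8 (11).
The first with room is bin 2.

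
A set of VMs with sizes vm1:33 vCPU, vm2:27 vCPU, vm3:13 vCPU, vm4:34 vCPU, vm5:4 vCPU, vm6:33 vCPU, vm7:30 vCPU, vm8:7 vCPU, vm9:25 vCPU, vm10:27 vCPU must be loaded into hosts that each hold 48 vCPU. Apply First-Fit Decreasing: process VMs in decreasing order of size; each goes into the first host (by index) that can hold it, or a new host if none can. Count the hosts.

Sorted descending: 34, 33, 33, 30, 27, 27, 25, 13, 7, 4.
Put 34 vCPU in host 1; 14 vCPU remain.
Put 33 vCPU in host 2; 15 vCPU remain.
Put 33 vCPU in host 3; 15 vCPU remain.
Put 30 vCPU in host 4; 18 vCPU remain.
Put 27 vCPU in host 5; 21 vCPU remain.
Put 27 vCPU in host 6; 21 vCPU remain.
Put 25 vCPU in host 7; 23 vCPU remain.
Put 13 vCPU in host 1; 1 vCPU remain.
Put 7 vCPU in host 2; 8 vCPU remain.
Put 4 vCPU in host 2; 4 vCPU remain.
Final hosts: [34,13] [33,7,4] [33] [30] [27] [27] [25].

7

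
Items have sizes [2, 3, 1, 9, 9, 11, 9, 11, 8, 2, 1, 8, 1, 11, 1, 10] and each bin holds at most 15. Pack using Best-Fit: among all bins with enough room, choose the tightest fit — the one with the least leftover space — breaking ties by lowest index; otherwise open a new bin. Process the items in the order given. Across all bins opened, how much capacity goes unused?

2 → bin 1 (remaining 13)
3 → bin 1 (remaining 10)
1 → bin 1 (remaining 9)
9 → bin 1 (remaining 0)
9 → bin 2 (remaining 6)
11 → bin 3 (remaining 4)
9 → bin 4 (remaining 6)
11 → bin 5 (remaining 4)
8 → bin 6 (remaining 7)
2 → bin 3 (remaining 2)
1 → bin 3 (remaining 1)
8 → bin 7 (remaining 7)
1 → bin 3 (remaining 0)
11 → bin 8 (remaining 4)
1 → bin 5 (remaining 3)
10 → bin 9 (remaining 5)
9 bins × 15 = 135; used 97; unused 38.

38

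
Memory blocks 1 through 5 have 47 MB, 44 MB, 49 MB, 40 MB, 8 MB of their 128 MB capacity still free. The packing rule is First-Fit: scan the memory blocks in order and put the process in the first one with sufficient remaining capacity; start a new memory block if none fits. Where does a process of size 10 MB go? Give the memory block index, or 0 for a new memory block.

Memory blocks with room: memory block 1 (47 MB), memory block 2 (44 MB), memory block 3 (49 MB), memory block 4 (40 MB).
The first with room is memory block 1.

1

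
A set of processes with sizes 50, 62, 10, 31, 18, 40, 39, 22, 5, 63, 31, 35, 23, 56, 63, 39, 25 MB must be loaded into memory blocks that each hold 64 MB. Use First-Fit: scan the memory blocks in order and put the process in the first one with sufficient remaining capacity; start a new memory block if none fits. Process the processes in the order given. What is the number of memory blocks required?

Put 50 MB in memory block 1; 14 MB remain.
Put 62 MB in memory block 2; 2 MB remain.
Put 10 MB in memory block 1; 4 MB remain.
Put 31 MB in memory block 3; 33 MB remain.
Put 18 MB in memory block 3; 15 MB remain.
Put 40 MB in memory block 4; 24 MB remain.
Put 39 MB in memory block 5; 25 MB remain.
Put 22 MB in memory block 4; 2 MB remain.
Put 5 MB in memory block 3; 10 MB remain.
Put 63 MB in memory block 6; 1 MB remain.
Put 31 MB in memory block 7; 33 MB remain.
Put 35 MB in memory block 8; 29 MB remain.
Put 23 MB in memory block 5; 2 MB remain.
Put 56 MB in memory block 9; 8 MB remain.
Put 63 MB in memory block 10; 1 MB remain.
Put 39 MB in memory block 11; 25 MB remain.
Put 25 MB in memory block 7; 8 MB remain.
Final memory blocks: [50,10] [62] [31,18,5] [40,22] [39,23] [63] [31,25] [35] [56] [63] [39].

11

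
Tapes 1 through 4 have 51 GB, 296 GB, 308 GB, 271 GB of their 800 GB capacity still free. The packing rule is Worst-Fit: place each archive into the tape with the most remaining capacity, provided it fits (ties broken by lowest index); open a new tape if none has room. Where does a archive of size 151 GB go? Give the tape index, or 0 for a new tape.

Tapes with room: tape 2 (296 GB), tape 3 (308 GB), tape 4 (271 GB).
Most room is tape 3 with 308 GB free.

3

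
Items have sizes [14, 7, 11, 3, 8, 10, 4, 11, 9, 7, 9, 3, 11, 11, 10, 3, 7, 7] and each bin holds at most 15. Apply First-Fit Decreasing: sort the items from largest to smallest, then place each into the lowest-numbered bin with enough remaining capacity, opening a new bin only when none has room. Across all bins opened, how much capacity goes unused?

Sorted descending: 14, 11, 11, 11, 11, 10, 10, 9, 9, 8, 7, 7, 7, 7, 4, 3, 3, 3.
14 → bin 1 (remaining 1)
11 → bin 2 (remaining 4)
11 → bin 3 (remaining 4)
11 → bin 4 (remaining 4)
11 → bin 5 (remaining 4)
10 → bin 6 (remaining 5)
10 → bin 7 (remaining 5)
9 → bin 8 (remaining 6)
9 → bin 9 (remaining 6)
8 → bin 10 (remaining 7)
7 → bin 10 (remaining 0)
7 → bin 11 (remaining 8)
7 → bin 11 (remaining 1)
7 → bin 12 (remaining 8)
4 → bin 2 (remaining 0)
3 → bin 3 (remaining 1)
3 → bin 4 (remaining 1)
3 → bin 5 (remaining 1)
12 bins × 15 = 180; used 145; unused 35.

35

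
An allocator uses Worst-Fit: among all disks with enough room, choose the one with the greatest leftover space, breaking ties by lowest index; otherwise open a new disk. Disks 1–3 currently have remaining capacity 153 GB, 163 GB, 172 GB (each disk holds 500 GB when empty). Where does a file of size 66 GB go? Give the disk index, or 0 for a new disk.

3

Disks with room: disk 1 (153 GB), disk 2 (163 GB), disk 3 (172 GB).
Most room is disk 3 with 172 GB free.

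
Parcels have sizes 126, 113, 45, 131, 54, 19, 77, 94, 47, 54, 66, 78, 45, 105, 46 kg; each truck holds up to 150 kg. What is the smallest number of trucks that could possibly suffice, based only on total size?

8 trucks

Total size = 126 + 113 + 45 + 131 + 54 + 19 + 77 + 94 + 47 + 54 + 66 + 78 + 45 + 105 + 46 = 1100 kg.
⌈1100 / 150⌉ = 8.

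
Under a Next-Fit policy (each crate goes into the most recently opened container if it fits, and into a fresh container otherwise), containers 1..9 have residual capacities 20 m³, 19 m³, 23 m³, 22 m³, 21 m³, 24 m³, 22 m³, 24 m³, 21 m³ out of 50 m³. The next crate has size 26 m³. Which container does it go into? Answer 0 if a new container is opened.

0

Next-Fit only looks at container 9, which has 21 m³ free.
26 m³ does not fit, so a new container is opened.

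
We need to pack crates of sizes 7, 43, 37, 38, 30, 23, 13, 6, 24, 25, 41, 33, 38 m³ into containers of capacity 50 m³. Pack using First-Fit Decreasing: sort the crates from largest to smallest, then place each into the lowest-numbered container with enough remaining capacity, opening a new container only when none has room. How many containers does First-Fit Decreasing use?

9

Sorted descending: 43, 41, 38, 38, 37, 33, 30, 25, 24, 23, 13, 7, 6.
43 m³ → container 1 (remaining 7 m³)
41 m³ → container 2 (remaining 9 m³)
38 m³ → container 3 (remaining 12 m³)
38 m³ → container 4 (remaining 12 m³)
37 m³ → container 5 (remaining 13 m³)
33 m³ → container 6 (remaining 17 m³)
30 m³ → container 7 (remaining 20 m³)
25 m³ → container 8 (remaining 25 m³)
24 m³ → container 8 (remaining 1 m³)
23 m³ → container 9 (remaining 27 m³)
13 m³ → container 5 (remaining 0 m³)
7 m³ → container 1 (remaining 0 m³)
6 m³ → container 2 (remaining 3 m³)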